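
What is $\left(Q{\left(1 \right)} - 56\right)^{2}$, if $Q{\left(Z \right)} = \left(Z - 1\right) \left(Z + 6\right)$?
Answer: $3136$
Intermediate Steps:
$Q{\left(Z \right)} = \left(-1 + Z\right) \left(6 + Z\right)$
$\left(Q{\left(1 \right)} - 56\right)^{2} = \left(\left(-6 + 1^{2} + 5 \cdot 1\right) - 56\right)^{2} = \left(\left(-6 + 1 + 5\right) - 56\right)^{2} = \left(0 - 56\right)^{2} = \left(-56\right)^{2} = 3136$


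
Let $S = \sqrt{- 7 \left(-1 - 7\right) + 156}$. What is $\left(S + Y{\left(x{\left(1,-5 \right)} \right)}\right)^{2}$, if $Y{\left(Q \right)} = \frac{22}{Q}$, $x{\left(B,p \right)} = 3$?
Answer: $\frac{2392}{9} + \frac{88 \sqrt{53}}{3} \approx 479.33$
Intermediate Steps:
$S = 2 \sqrt{53}$ ($S = \sqrt{\left(-7\right) \left(-8\right) + 156} = \sqrt{56 + 156} = \sqrt{212} = 2 \sqrt{53} \approx 14.56$)
$\left(S + Y{\left(x{\left(1,-5 \right)} \right)}\right)^{2} = \left(2 \sqrt{53} + \frac{22}{3}\right)^{2} = \left(\frac{22}{3} + 2 \sqrt{53}\right)^{2}$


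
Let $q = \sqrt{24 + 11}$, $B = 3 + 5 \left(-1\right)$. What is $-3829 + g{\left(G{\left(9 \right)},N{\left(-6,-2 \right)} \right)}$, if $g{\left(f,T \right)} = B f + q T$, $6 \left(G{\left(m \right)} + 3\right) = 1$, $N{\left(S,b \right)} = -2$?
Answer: $- \frac{11470}{3} - 2 \sqrt{35} \approx -3835.2$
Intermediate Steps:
$B = -2$ ($B = 3 - 5 = -2$)
$q = \sqrt{35} \approx 5.9161$
$G{\left(m \right)} = - \frac{17}{6}$ ($G{\left(m \right)} = -3 + \frac{1}{6} \cdot 1 = -3 + \frac{1}{6} = - \frac{17}{6}$)
$g{\left(f,T \right)} = - 2 f + T \sqrt{35}$ ($g{\left(f,T \right)} = - 2 f + \sqrt{35} T = - 2 f + T \sqrt{35}$)
$-3829 + g{\left(G{\left(9 \right)},N{\left(-6,-2 \right)} \right)} = -3829 - \left(- \frac{17}{3} + 2 \sqrt{35}\right) = -3829 + \left(\frac{17}{3} - 2 \sqrt{35}\right) = - \frac{11470}{3} - 2 \sqrt{35}$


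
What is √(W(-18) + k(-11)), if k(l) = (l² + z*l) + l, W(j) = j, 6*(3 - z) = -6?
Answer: 4*√3 ≈ 6.9282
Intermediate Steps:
z = 4 (z = 3 - ⅙*(-6) = 3 + 1 = 4)
k(l) = l² + 5*l (k(l) = (l² + 4*l) + l = l² + 5*l)
√(W(-18) + k(-11)) = √(-18 - 11*(5 - 11)) = √(-18 - 11*(-6)) = √(-18 + 66) = √48 = 4*√3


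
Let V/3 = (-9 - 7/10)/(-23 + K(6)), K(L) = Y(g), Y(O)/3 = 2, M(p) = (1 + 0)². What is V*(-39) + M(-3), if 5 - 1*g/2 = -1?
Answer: -11179/170 ≈ -65.759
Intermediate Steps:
g = 12 (g = 10 - 2*(-1) = 10 + 2 = 12)
M(p) = 1 (M(p) = 1² = 1)
Y(O) = 6 (Y(O) = 3*2 = 6)
K(L) = 6
V = 291/170 (V = 3*((-9 - 7/10)/(-23 + 6)) = 3*((-9 - 7*⅒)/(-17)) = 3*((-9 - 7/10)*(-1/17)) = 3*(-97/10*(-1/17)) = 3*(97/170) = 291/170 ≈ 1.7118)
V*(-39) + M(-3) = (291/170)*(-39) + 1 = -11349/170 + 1 = -11179/170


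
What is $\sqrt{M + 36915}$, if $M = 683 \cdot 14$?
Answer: $\sqrt{46477} \approx 215.59$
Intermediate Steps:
$M = 9562$
$\sqrt{M + 36915} = \sqrt{9562 + 36915} = \sqrt{46477}$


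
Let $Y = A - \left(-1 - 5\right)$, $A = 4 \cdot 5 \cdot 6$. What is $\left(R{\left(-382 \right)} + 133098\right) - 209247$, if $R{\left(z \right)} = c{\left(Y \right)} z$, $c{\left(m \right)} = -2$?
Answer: $-75385$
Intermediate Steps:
$A = 120$ ($A = 20 \cdot 6 = 120$)
$Y = 126$ ($Y = 120 - \left(-1 - 5\right) = 120 - -6 = 120 + 6 = 126$)
$R{\left(z \right)} = - 2 z$
$\left(R{\left(-382 \right)} + 133098\right) - 209247 = \left(\left(-2\right) \left(-382\right) + 133098\right) - 209247 = \left(764 + 133098\right) - 209247 = 133862 - 209247 = -75385$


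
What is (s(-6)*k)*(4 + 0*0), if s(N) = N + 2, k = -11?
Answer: 176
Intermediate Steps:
s(N) = 2 + N
(s(-6)*k)*(4 + 0*0) = ((2 - 6)*(-11))*(4 + 0*0) = (-4*(-11))*(4 + 0) = 44*4 = 176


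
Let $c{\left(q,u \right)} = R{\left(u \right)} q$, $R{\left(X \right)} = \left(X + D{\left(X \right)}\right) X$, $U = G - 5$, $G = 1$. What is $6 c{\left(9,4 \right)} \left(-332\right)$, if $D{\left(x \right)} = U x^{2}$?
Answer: $4302720$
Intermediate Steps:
$U = -4$ ($U = 1 - 5 = -4$)
$D{\left(x \right)} = - 4 x^{2}$
$R{\left(X \right)} = X \left(X - 4 X^{2}\right)$ ($R{\left(X \right)} = \left(X - 4 X^{2}\right) X = X \left(X - 4 X^{2}\right)$)
$c{\left(q,u \right)} = q u^{2} \left(1 - 4 u\right)$ ($c{\left(q,u \right)} = u^{2} \left(1 - 4 u\right) q = q u^{2} \left(1 - 4 u\right)$)
$6 c{\left(9,4 \right)} \left(-332\right) = 6 \cdot 9 \cdot 4^{2} \left(1 - 16\right) \left(-332\right) = 6 \cdot 9 \cdot 16 \left(1 - 16\right) \left(-332\right) = 6 \cdot 9 \cdot 16 \left(-15\right) \left(-332\right) = 6 \left(-2160\right) \left(-332\right) = \left(-12960\right) \left(-332\right) = 4302720$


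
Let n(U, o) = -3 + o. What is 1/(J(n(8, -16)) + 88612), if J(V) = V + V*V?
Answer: 1/88954 ≈ 1.1242e-5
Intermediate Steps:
J(V) = V + V²
1/(J(n(8, -16)) + 88612) = 1/((-3 - 16)*(1 + (-3 - 16)) + 88612) = 1/(-19*(1 - 19) + 88612) = 1/(-19*(-18) + 88612) = 1/(342 + 88612) = 1/88954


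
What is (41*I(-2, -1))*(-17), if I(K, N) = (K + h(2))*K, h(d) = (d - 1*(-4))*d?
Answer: 13940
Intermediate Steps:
h(d) = d*(4 + d) (h(d) = (d + 4)*d = (4 + d)*d = d*(4 + d))
I(K, N) = K*(12 + K) (I(K, N) = (K + 2*(4 + 2))*K = (K + 2*6)*K = (K + 12)*K = (12 + K)*K = K*(12 + K))
(41*I(-2, -1))*(-17) = (41*(-2*(12 - 2)))*(-17) = (41*(-2*10))*(-17) = (41*(-20))*(-17) = -820*(-17) = 13940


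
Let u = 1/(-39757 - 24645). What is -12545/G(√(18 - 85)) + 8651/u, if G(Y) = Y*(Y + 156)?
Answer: 39*(-957140551*√67 + 149313976136*I)/(67*(√67 - 156*I)) ≈ -5.5714e+8 + 9.8047*I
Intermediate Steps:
u = -1/64402 (u = 1/(-64402) = -1/64402 ≈ -1.5527e-5)
G(Y) = Y*(156 + Y)
-12545/G(√(18 - 85)) + 8651/u = -12545*1/(√(18 - 85)*(156 + √(18 - 85))) + 8651/(-1/64402) = -12545*(-I*√67/(67*(156 + √(-67)))) + 8651*(-64402) = -12545*(-I*√67/(67*(156 + I*√67))) - 557141702 = -(-12545)*I*√67/(67*(156 + I*√67)) - 557141702 = 12545*I*√67/(67*(156 + I*√67)) - 557141702 = -557141702 + 12545*I*√67/(67*(156 + I*√67))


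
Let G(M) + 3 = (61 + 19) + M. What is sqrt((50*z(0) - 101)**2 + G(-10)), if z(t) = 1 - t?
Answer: 2*sqrt(667) ≈ 51.653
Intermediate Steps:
G(M) = 77 + M (G(M) = -3 + ((61 + 19) + M) = -3 + (80 + M) = 77 + M)
sqrt((50*z(0) - 101)**2 + G(-10)) = sqrt((50*(1 - 1*0) - 101)**2 + (77 - 10)) = sqrt((50*(1 + 0) - 101)**2 + 67) = sqrt((50*1 - 101)**2 + 67) = sqrt((50 - 101)**2 + 67) = sqrt((-51)**2 + 67) = sqrt(2601 + 67) = sqrt(2668) = 2*sqrt(667)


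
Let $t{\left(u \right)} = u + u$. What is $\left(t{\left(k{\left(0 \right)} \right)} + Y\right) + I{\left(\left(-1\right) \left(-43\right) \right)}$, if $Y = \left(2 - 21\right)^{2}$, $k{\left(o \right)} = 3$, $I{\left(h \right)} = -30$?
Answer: $337$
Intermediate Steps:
$t{\left(u \right)} = 2 u$
$Y = 361$ ($Y = \left(-19\right)^{2} = 361$)
$\left(t{\left(k{\left(0 \right)} \right)} + Y\right) + I{\left(\left(-1\right) \left(-43\right) \right)} = \left(2 \cdot 3 + 361\right) - 30 = \left(6 + 361\right) - 30 = 367 - 30 = 337$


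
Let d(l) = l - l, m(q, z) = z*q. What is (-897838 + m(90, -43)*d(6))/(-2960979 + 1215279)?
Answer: 448919/872850 ≈ 0.51431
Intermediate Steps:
m(q, z) = q*z
d(l) = 0
(-897838 + m(90, -43)*d(6))/(-2960979 + 1215279) = (-897838 + (90*(-43))*0)/(-2960979 + 1215279) = (-897838 - 3870*0)/(-1745700) = (-897838 + 0)*(-1/1745700) = -897838*(-1/1745700) = 448919/872850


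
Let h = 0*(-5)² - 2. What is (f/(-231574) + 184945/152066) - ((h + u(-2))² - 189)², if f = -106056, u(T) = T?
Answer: -3790923628745/126670978 ≈ -29927.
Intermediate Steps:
h = -2 (h = 0*25 - 2 = 0 - 2 = -2)
(f/(-231574) + 184945/152066) - ((h + u(-2))² - 189)² = (-106056/(-231574) + 184945/152066) - ((-2 - 2)² - 189)² = (-106056*(-1/231574) + 184945*(1/152066)) - ((-4)² - 189)² = (53028/115787 + 184945/152066) - (16 - 189)² = 212071817/126670978 - 1*(-173)² = 212071817/126670978 - 1*29929 = 212071817/126670978 - 29929 = -3790923628745/126670978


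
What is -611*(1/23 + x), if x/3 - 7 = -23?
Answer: 673933/23 ≈ 29301.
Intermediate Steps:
x = -48 (x = 21 + 3*(-23) = 21 - 69 = -48)
-611*(1/23 + x) = -611*(1/23 - 48) = -611*(-1103/23) = 673933/23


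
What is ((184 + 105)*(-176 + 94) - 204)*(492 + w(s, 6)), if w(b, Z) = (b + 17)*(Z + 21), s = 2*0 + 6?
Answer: -26602926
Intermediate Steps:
s = 6 (s = 0 + 6 = 6)
w(b, Z) = (17 + b)*(21 + Z)
((184 + 105)*(-176 + 94) - 204)*(492 + w(s, 6)) = ((184 + 105)*(-176 + 94) - 204)*(492 + (357 + 17*6 + 21*6 + 6*6)) = (289*(-82) - 204)*(492 + (357 + 102 + 126 + 36)) = (-23698 - 204)*(492 + 621) = -23902*1113 = -26602926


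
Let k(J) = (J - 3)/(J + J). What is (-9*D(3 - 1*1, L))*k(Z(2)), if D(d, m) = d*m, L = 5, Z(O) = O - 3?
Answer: -180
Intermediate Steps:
Z(O) = -3 + O
k(J) = (-3 + J)/(2*J) (k(J) = (-3 + J)/((2*J)) = (-3 + J)*(1/(2*J)) = (-3 + J)/(2*J))
(-9*D(3 - 1*1, L))*k(Z(2)) = (-9*(3 - 1*1)*5)*((-3 + (-3 + 2))/(2*(-3 + 2))) = (-9*(3 - 1)*5)*((½)*(-3 - 1)/(-1)) = (-18*5)*((½)*(-1)*(-4)) = -9*10*2 = -90*2 = -180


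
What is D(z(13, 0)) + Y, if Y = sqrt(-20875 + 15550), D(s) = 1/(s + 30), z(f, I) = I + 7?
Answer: 1/37 + 5*I*sqrt(213) ≈ 0.027027 + 72.973*I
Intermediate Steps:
z(f, I) = 7 + I
D(s) = 1/(30 + s)
Y = 5*I*sqrt(213) (Y = sqrt(-5325) = 5*I*sqrt(213) ≈ 72.973*I)
D(z(13, 0)) + Y = 1/(30 + (7 + 0)) + 5*I*sqrt(213) = 1/(30 + 7) + 5*I*sqrt(213) = 1/37 + 5*I*sqrt(213)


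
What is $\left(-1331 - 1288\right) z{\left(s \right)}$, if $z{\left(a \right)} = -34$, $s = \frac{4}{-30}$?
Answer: $89046$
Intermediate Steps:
$s = - \frac{2}{15}$ ($s = 4 \left(- \frac{1}{30}\right) = - \frac{2}{15} \approx -0.13333$)
$\left(-1331 - 1288\right) z{\left(s \right)} = \left(-1331 - 1288\right) \left(-34\right) = \left(-2619\right) \left(-34\right) = 89046$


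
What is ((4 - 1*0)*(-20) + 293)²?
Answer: 45369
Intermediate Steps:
((4 - 1*0)*(-20) + 293)² = ((4 + 0)*(-20) + 293)² = (4*(-20) + 293)² = (-80 + 293)² = 213² = 45369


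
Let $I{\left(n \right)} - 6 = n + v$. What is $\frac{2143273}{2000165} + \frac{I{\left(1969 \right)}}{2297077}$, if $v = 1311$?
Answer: $\frac{4929835655211}{4594533017705} \approx 1.073$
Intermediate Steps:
$I{\left(n \right)} = 1317 + n$ ($I{\left(n \right)} = 6 + \left(n + 1311\right) = 6 + \left(1311 + n\right) = 1317 + n$)
$\frac{2143273}{2000165} + \frac{I{\left(1969 \right)}}{2297077} = \frac{2143273}{2000165} + \frac{1317 + 1969}{2297077} = 2143273 \cdot \frac{1}{2000165} + 3286 \cdot \frac{1}{2297077} = \frac{2143273}{2000165} + \frac{3286}{2297077} = \frac{4929835655211}{4594533017705}$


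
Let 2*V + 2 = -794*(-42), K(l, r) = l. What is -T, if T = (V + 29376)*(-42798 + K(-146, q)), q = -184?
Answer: 1977528256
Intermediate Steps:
V = 16673 (V = -1 + (-794*(-42))/2 = -1 + (½)*33348 = -1 + 16674 = 16673)
T = -1977528256 (T = (16673 + 29376)*(-42798 - 146) = 46049*(-42944) = -1977528256)
-T = -1*(-1977528256) = 1977528256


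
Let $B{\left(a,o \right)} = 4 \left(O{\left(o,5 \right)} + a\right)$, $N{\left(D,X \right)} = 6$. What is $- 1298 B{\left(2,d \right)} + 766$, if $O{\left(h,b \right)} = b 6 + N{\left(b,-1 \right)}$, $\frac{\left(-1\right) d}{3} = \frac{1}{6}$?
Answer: $-196530$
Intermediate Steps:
$d = - \frac{1}{2}$ ($d = - \frac{3}{6} = \left(-3\right) \frac{1}{6} = - \frac{1}{2} \approx -0.5$)
$O{\left(h,b \right)} = 6 + 6 b$ ($O{\left(h,b \right)} = b 6 + 6 = 6 b + 6 = 6 + 6 b$)
$B{\left(a,o \right)} = 144 + 4 a$ ($B{\left(a,o \right)} = 4 \left(\left(6 + 6 \cdot 5\right) + a\right) = 4 \left(\left(6 + 30\right) + a\right) = 4 \left(36 + a\right) = 144 + 4 a$)
$- 1298 B{\left(2,d \right)} + 766 = - 1298 \left(144 + 4 \cdot 2\right) + 766 = - 1298 \left(144 + 8\right) + 766 = \left(-1298\right) 152 + 766 = -197296 + 766 = -196530$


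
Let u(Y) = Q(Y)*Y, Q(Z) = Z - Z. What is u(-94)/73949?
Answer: 0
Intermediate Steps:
Q(Z) = 0
u(Y) = 0 (u(Y) = 0*Y = 0)
u(-94)/73949 = 0/73949 = 0*(1/73949) = 0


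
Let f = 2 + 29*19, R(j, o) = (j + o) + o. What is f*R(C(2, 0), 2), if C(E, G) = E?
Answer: 3318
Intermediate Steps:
R(j, o) = j + 2*o
f = 553 (f = 2 + 551 = 553)
f*R(C(2, 0), 2) = 553*(2 + 2*2) = 553*(2 + 4) = 553*6 = 3318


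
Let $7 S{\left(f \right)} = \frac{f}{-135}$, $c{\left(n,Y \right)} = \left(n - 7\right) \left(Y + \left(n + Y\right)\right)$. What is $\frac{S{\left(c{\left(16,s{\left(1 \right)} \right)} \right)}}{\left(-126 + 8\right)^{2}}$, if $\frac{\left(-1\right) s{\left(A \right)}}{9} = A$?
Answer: $\frac{1}{731010} \approx 1.368 \cdot 10^{-6}$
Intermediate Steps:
$s{\left(A \right)} = - 9 A$
$c{\left(n,Y \right)} = \left(-7 + n\right) \left(n + 2 Y\right)$ ($c{\left(n,Y \right)} = \left(-7 + n\right) \left(Y + \left(Y + n\right)\right) = \left(-7 + n\right) \left(n + 2 Y\right)$)
$S{\left(f \right)} = - \frac{f}{945}$ ($S{\left(f \right)} = \frac{f \frac{1}{-135}}{7} = \frac{f \left(- \frac{1}{135}\right)}{7} = \frac{\left(- \frac{1}{135}\right) f}{7} = - \frac{f}{945}$)
$\frac{S{\left(c{\left(16,s{\left(1 \right)} \right)} \right)}}{\left(-126 + 8\right)^{2}} = \frac{\left(- \frac{1}{945}\right) \left(16^{2} - 14 \left(\left(-9\right) 1\right) - 112 + 2 \left(\left(-9\right) 1\right) 16\right)}{\left(-126 + 8\right)^{2}} = \frac{\left(- \frac{1}{945}\right) \left(256 - -126 - 112 + 2 \left(-9\right) 16\right)}{\left(-118\right)^{2}} = \frac{\left(- \frac{1}{945}\right) \left(256 + 126 - 112 - 288\right)}{13924} = \left(- \frac{1}{945}\right) \left(-18\right) \frac{1}{13924} = \frac{2}{105} \cdot \frac{1}{13924} = \frac{1}{731010}$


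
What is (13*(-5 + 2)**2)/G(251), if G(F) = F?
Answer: 117/251 ≈ 0.46614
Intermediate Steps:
(13*(-5 + 2)**2)/G(251) = (13*(-5 + 2)**2)/251 = (13*(-3)**2)*(1/251) = (13*9)*(1/251) = 117*(1/251) = 117/251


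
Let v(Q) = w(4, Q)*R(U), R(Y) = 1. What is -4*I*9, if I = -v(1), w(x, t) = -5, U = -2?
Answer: -180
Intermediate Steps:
v(Q) = -5 (v(Q) = -5*1 = -5)
I = 5 (I = -1*(-5) = 5)
-4*I*9 = -4*5*9 = -20*9 = -180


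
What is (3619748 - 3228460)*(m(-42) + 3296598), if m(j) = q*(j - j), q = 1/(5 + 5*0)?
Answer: 1289919238224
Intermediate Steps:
q = ⅕ (q = 1/(5 + 0) = 1/5 = ⅕ ≈ 0.20000)
m(j) = 0 (m(j) = (j - j)/5 = (⅕)*0 = 0)
(3619748 - 3228460)*(m(-42) + 3296598) = (3619748 - 3228460)*(0 + 3296598) = 391288*3296598 = 1289919238224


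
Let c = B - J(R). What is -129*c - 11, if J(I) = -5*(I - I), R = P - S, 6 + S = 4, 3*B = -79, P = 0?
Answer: 3386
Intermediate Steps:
B = -79/3 (B = (⅓)*(-79) = -79/3 ≈ -26.333)
S = -2 (S = -6 + 4 = -2)
R = 2 (R = 0 - 1*(-2) = 0 + 2 = 2)
J(I) = 0 (J(I) = -5*0 = 0)
c = -79/3 (c = -79/3 - 1*0 = -79/3 + 0 = -79/3 ≈ -26.333)
-129*c - 11 = -129*(-79/3) - 11 = 3397 - 11 = 3386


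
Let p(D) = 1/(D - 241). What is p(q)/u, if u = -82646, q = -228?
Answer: 1/38760974 ≈ 2.5799e-8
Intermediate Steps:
p(D) = 1/(-241 + D)
p(q)/u = 1/(-241 - 228*(-82646)) = -1/82646/(-469) = -1/469*(-1/82646) = 1/38760974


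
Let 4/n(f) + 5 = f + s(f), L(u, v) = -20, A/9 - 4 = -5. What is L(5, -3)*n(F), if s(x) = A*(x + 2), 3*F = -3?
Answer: 16/3 ≈ 5.3333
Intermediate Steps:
A = -9 (A = 36 + 9*(-5) = 36 - 45 = -9)
F = -1 (F = (1/3)*(-3) = -1)
s(x) = -18 - 9*x (s(x) = -9*(x + 2) = -9*(2 + x) = -18 - 9*x)
n(f) = 4/(-23 - 8*f) (n(f) = 4/(-5 + (f + (-18 - 9*f))) = 4/(-5 + (-18 - 8*f)) = 4/(-23 - 8*f))
L(5, -3)*n(F) = -(-80)/(23 + 8*(-1)) = -(-80)/(23 - 8) = -(-80)/15 = -20*(-4/15) = 16/3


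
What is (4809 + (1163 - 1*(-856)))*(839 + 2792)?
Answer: 24792468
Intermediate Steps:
(4809 + (1163 - 1*(-856)))*(839 + 2792) = (4809 + (1163 + 856))*3631 = (4809 + 2019)*3631 = 6828*3631 = 24792468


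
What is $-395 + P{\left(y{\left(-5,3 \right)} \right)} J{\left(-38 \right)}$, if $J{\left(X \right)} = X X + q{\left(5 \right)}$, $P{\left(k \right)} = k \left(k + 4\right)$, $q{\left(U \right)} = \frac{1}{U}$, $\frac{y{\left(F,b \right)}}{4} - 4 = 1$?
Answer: $692821$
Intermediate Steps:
$y{\left(F,b \right)} = 20$ ($y{\left(F,b \right)} = 16 + 4 \cdot 1 = 16 + 4 = 20$)
$P{\left(k \right)} = k \left(4 + k\right)$
$J{\left(X \right)} = \frac{1}{5} + X^{2}$ ($J{\left(X \right)} = X X + \frac{1}{5} = X^{2} + \frac{1}{5} = \frac{1}{5} + X^{2}$)
$-395 + P{\left(y{\left(-5,3 \right)} \right)} J{\left(-38 \right)} = -395 + 20 \left(4 + 20\right) \left(\frac{1}{5} + \left(-38\right)^{2}\right) = -395 + 20 \cdot 24 \left(\frac{1}{5} + 1444\right) = -395 + 480 \cdot \frac{7221}{5} = -395 + 693216 = 692821$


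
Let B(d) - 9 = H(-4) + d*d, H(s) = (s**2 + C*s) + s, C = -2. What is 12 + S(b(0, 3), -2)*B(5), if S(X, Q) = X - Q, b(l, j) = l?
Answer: 120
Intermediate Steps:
H(s) = s**2 - s (H(s) = (s**2 - 2*s) + s = s**2 - s)
B(d) = 29 + d**2 (B(d) = 9 + (-4*(-1 - 4) + d*d) = 9 + (-4*(-5) + d**2) = 9 + (20 + d**2) = 29 + d**2)
12 + S(b(0, 3), -2)*B(5) = 12 + (0 - 1*(-2))*(29 + 5**2) = 12 + (0 + 2)*(29 + 25) = 12 + 2*54 = 12 + 108 = 120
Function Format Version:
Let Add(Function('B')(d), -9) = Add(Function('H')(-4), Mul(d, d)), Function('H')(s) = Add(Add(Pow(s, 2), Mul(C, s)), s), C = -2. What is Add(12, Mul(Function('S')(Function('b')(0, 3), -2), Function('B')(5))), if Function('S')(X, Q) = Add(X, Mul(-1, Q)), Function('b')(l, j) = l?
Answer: 120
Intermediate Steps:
Function('H')(s) = Add(Pow(s, 2), Mul(-1, s)) (Function('H')(s) = Add(Add(Pow(s, 2), Mul(-2, s)), s) = Add(Pow(s, 2), Mul(-1, s)))
Function('B')(d) = Add(29, Pow(d, 2)) (Function('B')(d) = Add(9, Add(Mul(-4, Add(-1, -4)), Mul(d, d))) = Add(9, Add(Mul(-4, -5), Pow(d, 2))) = Add(9, Add(20, Pow(d, 2))) = Add(29, Pow(d, 2)))
Add(12, Mul(Function('S')(Function('b')(0, 3), -2), Function('B')(5))) = Add(12, Mul(Add(0, Mul(-1, -2)), Add(29, Pow(5, 2)))) = Add(12, Mul(Add(0, 2), Add(29, 25))) = Add(12, Mul(2, 54)) = Add(12, 108) = 120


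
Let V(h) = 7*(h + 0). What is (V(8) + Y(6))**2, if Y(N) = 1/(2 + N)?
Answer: 201601/64 ≈ 3150.0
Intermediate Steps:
V(h) = 7*h
(V(8) + Y(6))**2 = (7*8 + 1/(2 + 6))**2 = (56 + 1/8)**2 = (449/8)**2 = 201601/64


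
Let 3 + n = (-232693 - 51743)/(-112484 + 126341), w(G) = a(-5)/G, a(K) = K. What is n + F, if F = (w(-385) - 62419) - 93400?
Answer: -55427415891/355663 ≈ -1.5584e+5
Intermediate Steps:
w(G) = -5/G
n = -108669/4619 (n = -3 + (-232693 - 51743)/(-112484 + 126341) = -3 - 284436/13857 = -3 - 284436*1/13857 = -3 - 94812/4619 = -108669/4619 ≈ -23.527)
F = -11998062/77 (F = (-5/(-385) - 62419) - 93400 = (-5*(-1/385) - 62419) - 93400 = (1/77 - 62419) - 93400 = -4806262/77 - 93400 = -11998062/77 ≈ -1.5582e+5)
n + F = -108669/4619 - 11998062/77 = -55427415891/355663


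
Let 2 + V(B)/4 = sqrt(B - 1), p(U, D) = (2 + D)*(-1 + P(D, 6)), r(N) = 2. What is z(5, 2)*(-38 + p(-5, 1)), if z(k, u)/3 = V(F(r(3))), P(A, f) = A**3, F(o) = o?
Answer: 456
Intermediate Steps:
p(U, D) = (-1 + D**3)*(2 + D) (p(U, D) = (2 + D)*(-1 + D**3) = (-1 + D**3)*(2 + D))
V(B) = -8 + 4*sqrt(-1 + B) (V(B) = -8 + 4*sqrt(B - 1) = -8 + 4*sqrt(-1 + B))
z(k, u) = -12 (z(k, u) = 3*(-8 + 4*sqrt(-1 + 2)) = 3*(-8 + 4*sqrt(1)) = 3*(-8 + 4*1) = 3*(-8 + 4) = 3*(-4) = -12)
z(5, 2)*(-38 + p(-5, 1)) = -12*(-38 + (-2 + 1**4 - 1*1 + 2*1**3)) = -12*(-38 + (-2 + 1 - 1 + 2*1)) = -12*(-38 + (-2 + 1 - 1 + 2)) = -12*(-38 + 0) = -12*(-38) = 456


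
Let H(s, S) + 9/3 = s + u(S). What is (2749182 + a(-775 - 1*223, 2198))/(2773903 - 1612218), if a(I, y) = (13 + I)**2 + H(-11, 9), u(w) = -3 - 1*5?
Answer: 743877/232337 ≈ 3.2017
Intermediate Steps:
u(w) = -8 (u(w) = -3 - 5 = -8)
H(s, S) = -11 + s (H(s, S) = -3 + (s - 8) = -3 + (-8 + s) = -11 + s)
a(I, y) = -22 + (13 + I)**2 (a(I, y) = (13 + I)**2 + (-11 - 11) = (13 + I)**2 - 22 = -22 + (13 + I)**2)
(2749182 + a(-775 - 1*223, 2198))/(2773903 - 1612218) = (2749182 + (-22 + (13 + (-775 - 1*223))**2))/(2773903 - 1612218) = (2749182 + (-22 + (13 + (-775 - 223))**2))/1161685 = (2749182 + (-22 + (13 - 998)**2))*(1/1161685) = (2749182 + (-22 + (-985)**2))*(1/1161685) = (2749182 + (-22 + 970225))*(1/1161685) = (2749182 + 970203)*(1/1161685) = 3719385*(1/1161685) = 743877/232337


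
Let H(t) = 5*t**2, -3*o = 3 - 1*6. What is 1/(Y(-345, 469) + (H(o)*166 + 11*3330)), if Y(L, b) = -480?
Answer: 1/36980 ≈ 2.7042e-5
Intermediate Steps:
o = 1 (o = -(3 - 1*6)/3 = -(3 - 6)/3 = -1/3*(-3) = 1)
1/(Y(-345, 469) + (H(o)*166 + 11*3330)) = 1/(-480 + ((5*1**2)*166 + 11*3330)) = 1/(-480 + ((5*1)*166 + 36630)) = 1/(-480 + (5*166 + 36630)) = 1/(-480 + (830 + 36630)) = 1/(-480 + 37460) = 1/36980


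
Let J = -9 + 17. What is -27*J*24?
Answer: -5184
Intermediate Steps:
J = 8
-27*J*24 = -27*8*24 = -216*24 = -5184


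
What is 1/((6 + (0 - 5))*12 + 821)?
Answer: 1/833 ≈ 0.0012005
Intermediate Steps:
1/((6 + (0 - 5))*12 + 821) = 1/((6 - 5)*12 + 821) = 1/(1*12 + 821) = 1/(12 + 821) = 1/833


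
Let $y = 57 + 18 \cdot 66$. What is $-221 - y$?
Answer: $-1466$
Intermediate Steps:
$y = 1245$ ($y = 57 + 1188 = 1245$)
$-221 - y = -221 - 1245 = -1466$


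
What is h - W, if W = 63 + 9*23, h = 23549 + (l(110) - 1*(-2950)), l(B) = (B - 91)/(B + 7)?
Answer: 3068812/117 ≈ 26229.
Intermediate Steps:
l(B) = (-91 + B)/(7 + B)
h = 3100402/117 (h = 23549 + ((-91 + 110)/(7 + 110) - 1*(-2950)) = 23549 + (19/117 + 2950) = 23549 + 345169/117 = 3100402/117 ≈ 26499.)
W = 270 (W = 63 + 207 = 270)
h - W = 3100402/117 - 1*270 = 3100402/117 - 270 = 3068812/117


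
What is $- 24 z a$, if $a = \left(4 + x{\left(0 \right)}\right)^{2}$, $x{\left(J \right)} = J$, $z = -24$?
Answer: $9216$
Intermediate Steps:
$a = 16$ ($a = \left(4 + 0\right)^{2} = 4^{2} = 16$)
$- 24 z a = \left(-24\right) \left(-24\right) 16 = 576 \cdot 16 = 9216$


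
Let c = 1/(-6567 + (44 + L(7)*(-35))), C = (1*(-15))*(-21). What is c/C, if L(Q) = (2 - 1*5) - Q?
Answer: -1/1944495 ≈ -5.1427e-7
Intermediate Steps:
L(Q) = -3 - Q (L(Q) = (2 - 5) - Q = -3 - Q)
C = 315 (C = -15*(-21) = 315)
c = -1/6173 (c = 1/(-6567 + (44 + (-3 - 1*7)*(-35))) = 1/(-6567 + (44 + (-3 - 7)*(-35))) = 1/(-6567 + (44 - 10*(-35))) = 1/(-6567 + (44 + 350)) = 1/(-6567 + 394) = 1/(-6173) = -1/6173 ≈ -0.00016200)
c/C = -1/6173/315 = -1/6173*1/315 = -1/1944495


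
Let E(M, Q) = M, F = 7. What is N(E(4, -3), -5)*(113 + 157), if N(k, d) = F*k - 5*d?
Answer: 14310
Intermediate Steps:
N(k, d) = -5*d + 7*k (N(k, d) = 7*k - 5*d = -5*d + 7*k)
N(E(4, -3), -5)*(113 + 157) = (-5*(-5) + 7*4)*(113 + 157) = (25 + 28)*270 = 53*270 = 14310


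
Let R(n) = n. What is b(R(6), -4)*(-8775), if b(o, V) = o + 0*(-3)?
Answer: -52650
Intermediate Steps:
b(o, V) = o (b(o, V) = o + 0 = o)
b(R(6), -4)*(-8775) = 6*(-8775) = -52650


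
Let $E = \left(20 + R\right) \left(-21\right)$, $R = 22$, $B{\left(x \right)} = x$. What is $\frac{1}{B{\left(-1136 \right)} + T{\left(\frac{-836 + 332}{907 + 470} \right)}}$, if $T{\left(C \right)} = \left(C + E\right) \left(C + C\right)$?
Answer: $- \frac{23409}{11472400} \approx -0.0020405$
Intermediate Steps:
$E = -882$ ($E = \left(20 + 22\right) \left(-21\right) = 42 \left(-21\right) = -882$)
$T{\left(C \right)} = 2 C \left(-882 + C\right)$ ($T{\left(C \right)} = \left(C - 882\right) \left(C + C\right) = \left(-882 + C\right) 2 C = 2 C \left(-882 + C\right)$)
$\frac{1}{B{\left(-1136 \right)} + T{\left(\frac{-836 + 332}{907 + 470} \right)}} = \frac{1}{-1136 + 2 \frac{-836 + 332}{907 + 470} \left(-882 + \frac{-836 + 332}{907 + 470}\right)} = \frac{1}{-1136 + 2 \left(- \frac{504}{1377}\right) \left(-882 - \frac{504}{1377}\right)} = \frac{1}{-1136 + 2 \left(\left(-504\right) \frac{1}{1377}\right) \left(-882 - \frac{56}{153}\right)} = \frac{1}{-1136 + 2 \left(- \frac{56}{153}\right) \left(-882 - \frac{56}{153}\right)} = \frac{1}{-1136 + 2 \left(- \frac{56}{153}\right) \left(- \frac{135002}{153}\right)} = \frac{1}{-1136 + \frac{15120224}{23409}} = \frac{1}{- \frac{11472400}{23409}} = - \frac{23409}{11472400}$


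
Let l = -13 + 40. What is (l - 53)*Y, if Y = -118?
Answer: 3068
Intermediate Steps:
l = 27
(l - 53)*Y = (27 - 53)*(-118) = -26*(-118) = 3068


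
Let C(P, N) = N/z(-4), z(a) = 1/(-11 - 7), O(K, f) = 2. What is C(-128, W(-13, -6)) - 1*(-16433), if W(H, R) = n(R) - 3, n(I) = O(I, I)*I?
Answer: 16703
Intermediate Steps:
z(a) = -1/18 (z(a) = 1/(-18) = -1/18)
n(I) = 2*I
W(H, R) = -3 + 2*R (W(H, R) = 2*R - 3 = -3 + 2*R)
C(P, N) = -18*N (C(P, N) = N/(-1/18) = N*(-18) = -18*N)
C(-128, W(-13, -6)) - 1*(-16433) = -18*(-3 + 2*(-6)) - 1*(-16433) = -18*(-3 - 12) + 16433 = -18*(-15) + 16433 = 270 + 16433 = 16703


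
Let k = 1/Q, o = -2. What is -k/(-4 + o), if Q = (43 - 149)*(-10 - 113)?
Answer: 1/78228 ≈ 1.2783e-5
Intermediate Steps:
Q = 13038 (Q = -106*(-123) = 13038)
k = 1/13038 ≈ 7.6699e-5
-k/(-4 + o) = -1/((-4 - 2)*13038) = -1/((-6)*13038) = -(-1)/(6*13038) = -1*(-1/78228) = 1/78228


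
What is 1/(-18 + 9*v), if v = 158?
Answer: 1/1404 ≈ 0.00071225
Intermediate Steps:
1/(-18 + 9*v) = 1/(-18 + 9*158) = 1/(-18 + 1422) = 1/1404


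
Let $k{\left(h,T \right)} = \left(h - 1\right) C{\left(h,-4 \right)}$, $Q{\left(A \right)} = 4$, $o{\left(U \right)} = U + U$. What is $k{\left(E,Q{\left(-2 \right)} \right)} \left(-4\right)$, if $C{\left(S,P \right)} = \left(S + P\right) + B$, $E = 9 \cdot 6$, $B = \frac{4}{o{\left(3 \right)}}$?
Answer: $- \frac{32224}{3} \approx -10741.0$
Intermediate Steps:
$o{\left(U \right)} = 2 U$
$B = \frac{2}{3}$ ($B = \frac{4}{2 \cdot 3} = \frac{4}{6} = 4 \cdot \frac{1}{6} = \frac{2}{3} \approx 0.66667$)
$E = 54$
$C{\left(S,P \right)} = \frac{2}{3} + P + S$ ($C{\left(S,P \right)} = \left(S + P\right) + \frac{2}{3} = \left(P + S\right) + \frac{2}{3} = \frac{2}{3} + P + S$)
$k{\left(h,T \right)} = \left(-1 + h\right) \left(- \frac{10}{3} + h\right)$ ($k{\left(h,T \right)} = \left(h - 1\right) \left(\frac{2}{3} - 4 + h\right) = \left(-1 + h\right) \left(- \frac{10}{3} + h\right)$)
$k{\left(E,Q{\left(-2 \right)} \right)} \left(-4\right) = \frac{\left(-1 + 54\right) \left(-10 + 3 \cdot 54\right)}{3} \left(-4\right) = \frac{1}{3} \cdot 53 \left(-10 + 162\right) \left(-4\right) = \frac{1}{3} \cdot 53 \cdot 152 \left(-4\right) = \frac{8056}{3} \left(-4\right) = - \frac{32224}{3}$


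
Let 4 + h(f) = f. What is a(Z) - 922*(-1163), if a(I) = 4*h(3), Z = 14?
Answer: 1072282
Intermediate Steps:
h(f) = -4 + f
a(I) = -4 (a(I) = 4*(-4 + 3) = 4*(-1) = -4)
a(Z) - 922*(-1163) = -4 - 922*(-1163) = -4 + 1072286 = 1072282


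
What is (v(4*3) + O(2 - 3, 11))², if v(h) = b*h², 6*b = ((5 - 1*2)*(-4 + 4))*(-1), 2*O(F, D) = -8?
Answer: 16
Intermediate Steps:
O(F, D) = -4 (O(F, D) = (½)*(-8) = -4)
b = 0 (b = (((5 - 1*2)*(-4 + 4))*(-1))/6 = (((5 - 2)*0)*(-1))/6 = ((3*0)*(-1))/6 = (0*(-1))/6 = (⅙)*0 = 0)
v(h) = 0 (v(h) = 0*h² = 0)
(v(4*3) + O(2 - 3, 11))² = (0 - 4)² = (-4)² = 16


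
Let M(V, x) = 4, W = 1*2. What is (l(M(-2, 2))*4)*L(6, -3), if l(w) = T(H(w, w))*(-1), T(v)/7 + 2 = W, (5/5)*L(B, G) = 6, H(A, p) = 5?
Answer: 0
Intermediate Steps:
W = 2
L(B, G) = 6
T(v) = 0 (T(v) = -14 + 7*2 = -14 + 14 = 0)
l(w) = 0 (l(w) = 0*(-1) = 0)
(l(M(-2, 2))*4)*L(6, -3) = (0*4)*6 = 0*6 = 0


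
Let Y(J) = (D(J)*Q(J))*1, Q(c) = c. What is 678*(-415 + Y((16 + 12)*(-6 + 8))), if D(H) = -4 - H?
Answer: -2559450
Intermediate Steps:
Y(J) = J*(-4 - J) (Y(J) = ((-4 - J)*J)*1 = (J*(-4 - J))*1 = J*(-4 - J))
678*(-415 + Y((16 + 12)*(-6 + 8))) = 678*(-415 - (16 + 12)*(-6 + 8)*(4 + (16 + 12)*(-6 + 8))) = 678*(-415 - 28*2*(4 + 28*2)) = 678*(-415 - 1*56*(4 + 56)) = 678*(-415 - 1*56*60) = 678*(-415 - 3360) = 678*(-3775) = -2559450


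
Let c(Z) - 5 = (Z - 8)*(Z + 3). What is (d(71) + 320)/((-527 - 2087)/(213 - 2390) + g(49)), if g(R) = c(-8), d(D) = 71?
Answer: 851207/187659 ≈ 4.5359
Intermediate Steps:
c(Z) = 5 + (-8 + Z)*(3 + Z) (c(Z) = 5 + (Z - 8)*(Z + 3) = 5 + (-8 + Z)*(3 + Z))
g(R) = 85 (g(R) = -19 + (-8)**2 - 5*(-8) = -19 + 64 + 40 = 85)
(d(71) + 320)/((-527 - 2087)/(213 - 2390) + g(49)) = (71 + 320)/((-527 - 2087)/(213 - 2390) + 85) = 391/(-2614/(-2177) + 85) = 391/(-2614*(-1/2177) + 85) = 391/(2614/2177 + 85) = 391/(187659/2177) = 391*(2177/187659) = 851207/187659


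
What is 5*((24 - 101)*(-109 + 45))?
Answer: 24640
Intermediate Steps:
5*((24 - 101)*(-109 + 45)) = 5*(-77*(-64)) = 5*4928 = 24640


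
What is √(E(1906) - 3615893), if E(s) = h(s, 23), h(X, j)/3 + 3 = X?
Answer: 2*I*√902546 ≈ 1900.0*I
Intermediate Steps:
h(X, j) = -9 + 3*X
E(s) = -9 + 3*s
√(E(1906) - 3615893) = √((-9 + 3*1906) - 3615893) = √((-9 + 5718) - 3615893) = √(5709 - 3615893) = √(-3610184) = 2*I*√902546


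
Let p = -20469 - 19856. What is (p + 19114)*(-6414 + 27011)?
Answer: -436882967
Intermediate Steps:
p = -40325
(p + 19114)*(-6414 + 27011) = (-40325 + 19114)*(-6414 + 27011) = -21211*20597 = -436882967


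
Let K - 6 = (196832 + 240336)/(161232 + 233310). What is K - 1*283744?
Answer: -55973060414/197271 ≈ -2.8374e+5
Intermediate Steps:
K = 1402210/197271 (K = 6 + (196832 + 240336)/(161232 + 233310) = 6 + 437168/394542 = 6 + 437168*(1/394542) = 6 + 218584/197271 = 1402210/197271 ≈ 7.1080)
K - 1*283744 = 1402210/197271 - 1*283744 = 1402210/197271 - 283744 = -55973060414/197271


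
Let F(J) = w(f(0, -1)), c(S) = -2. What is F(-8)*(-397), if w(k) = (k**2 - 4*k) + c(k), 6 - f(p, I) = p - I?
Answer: -1191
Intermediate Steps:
f(p, I) = 6 + I - p (f(p, I) = 6 - (p - I) = 6 + (I - p) = 6 + I - p)
w(k) = -2 + k**2 - 4*k (w(k) = (k**2 - 4*k) - 2 = -2 + k**2 - 4*k)
F(J) = 3 (F(J) = -2 + (6 - 1 - 1*0)**2 - 4*(6 - 1 - 1*0) = -2 + (6 - 1 + 0)**2 - 4*(6 - 1 + 0) = -2 + 5**2 - 4*5 = -2 + 25 - 20 = 3)
F(-8)*(-397) = 3*(-397) = -1191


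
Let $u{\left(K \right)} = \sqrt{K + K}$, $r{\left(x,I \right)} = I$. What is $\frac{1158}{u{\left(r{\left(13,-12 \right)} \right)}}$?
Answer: $- \frac{193 i \sqrt{6}}{2} \approx - 236.38 i$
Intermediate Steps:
$u{\left(K \right)} = \sqrt{2} \sqrt{K}$ ($u{\left(K \right)} = \sqrt{2 K} = \sqrt{2} \sqrt{K}$)
$\frac{1158}{u{\left(r{\left(13,-12 \right)} \right)}} = \frac{1158}{\sqrt{2} \sqrt{-12}} = \frac{1158}{\sqrt{2} \cdot 2 i \sqrt{3}} = \frac{1158}{2 i \sqrt{6}} = 1158 \left(- \frac{i \sqrt{6}}{12}\right) = - \frac{193 i \sqrt{6}}{2}$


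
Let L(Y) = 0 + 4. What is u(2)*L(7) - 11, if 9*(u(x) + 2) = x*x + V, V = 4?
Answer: -139/9 ≈ -15.444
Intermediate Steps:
L(Y) = 4
u(x) = -14/9 + x²/9 (u(x) = -2 + (x*x + 4)/9 = -2 + (x² + 4)/9 = -2 + (4 + x²)/9 = -2 + (4/9 + x²/9) = -14/9 + x²/9)
u(2)*L(7) - 11 = (-14/9 + (⅑)*2²)*4 - 11 = (-14/9 + (⅑)*4)*4 - 11 = (-14/9 + 4/9)*4 - 11 = -10/9*4 - 11 = -40/9 - 11 = -139/9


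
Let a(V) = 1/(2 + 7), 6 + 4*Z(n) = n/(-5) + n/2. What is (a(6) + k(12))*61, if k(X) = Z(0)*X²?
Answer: -118523/9 ≈ -13169.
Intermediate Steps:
Z(n) = -3/2 + 3*n/40 (Z(n) = -3/2 + (n/(-5) + n/2)/4 = -3/2 + (n*(-⅕) + n*(½))/4 = -3/2 + (-n/5 + n/2)/4 = -3/2 + (3*n/10)/4 = -3/2 + 3*n/40)
a(V) = ⅑ (a(V) = 1/9 = ⅑)
k(X) = -3*X²/2 (k(X) = (-3/2 + (3/40)*0)*X² = (-3/2 + 0)*X² = -3*X²/2)
(a(6) + k(12))*61 = (⅑ - 3/2*12²)*61 = (⅑ - 3/2*144)*61 = (⅑ - 216)*61 = -1943/9*61 = -118523/9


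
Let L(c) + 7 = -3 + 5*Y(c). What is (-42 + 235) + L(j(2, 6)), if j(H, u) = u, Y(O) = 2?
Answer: 193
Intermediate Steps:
L(c) = 0 (L(c) = -7 + (-3 + 5*2) = -7 + (-3 + 10) = -7 + 7 = 0)
(-42 + 235) + L(j(2, 6)) = (-42 + 235) + 0 = 193 + 0 = 193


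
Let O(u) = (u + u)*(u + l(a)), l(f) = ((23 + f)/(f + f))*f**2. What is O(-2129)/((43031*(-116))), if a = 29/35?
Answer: -2763369614/1528676275 ≈ -1.8077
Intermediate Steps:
a = 29/35 (a = 29*(1/35) = 29/35 ≈ 0.82857)
l(f) = f*(23 + f)/2 (l(f) = ((23 + f)/((2*f)))*f**2 = ((23 + f)*(1/(2*f)))*f**2 = ((23 + f)/(2*f))*f**2 = f*(23 + f)/2)
O(u) = 2*u*(12093/1225 + u) (O(u) = (u + u)*(u + (1/2)*(29/35)*(23 + 29/35)) = (2*u)*(u + (1/2)*(29/35)*(834/35)) = (2*u)*(u + 12093/1225) = (2*u)*(12093/1225 + u) = 2*u*(12093/1225 + u))
O(-2129)/((43031*(-116))) = ((2/1225)*(-2129)*(12093 + 1225*(-2129)))/((43031*(-116))) = ((2/1225)*(-2129)*(12093 - 2608025))/(-4991596) = ((2/1225)*(-2129)*(-2595932))*(-1/4991596) = (11053478456/1225)*(-1/4991596) = -2763369614/1528676275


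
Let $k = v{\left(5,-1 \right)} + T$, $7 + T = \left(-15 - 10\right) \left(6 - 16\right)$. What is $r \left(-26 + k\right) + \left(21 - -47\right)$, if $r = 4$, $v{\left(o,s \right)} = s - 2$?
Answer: $924$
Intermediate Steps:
$v{\left(o,s \right)} = -2 + s$ ($v{\left(o,s \right)} = s - 2 = -2 + s$)
$T = 243$ ($T = -7 + \left(-15 - 10\right) \left(6 - 16\right) = -7 - -250 = -7 + 250 = 243$)
$k = 240$ ($k = \left(-2 - 1\right) + 243 = -3 + 243 = 240$)
$r \left(-26 + k\right) + \left(21 - -47\right) = 4 \left(-26 + 240\right) + \left(21 - -47\right) = 4 \cdot 214 + \left(21 + 47\right) = 856 + 68 = 924$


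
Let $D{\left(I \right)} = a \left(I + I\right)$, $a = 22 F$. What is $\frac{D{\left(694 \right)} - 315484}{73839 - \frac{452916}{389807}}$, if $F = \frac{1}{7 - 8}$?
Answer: $- \frac{44960339380}{9594168719} \approx -4.6862$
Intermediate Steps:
$F = -1$ ($F = \frac{1}{-1} = -1$)
$a = -22$ ($a = 22 \left(-1\right) = -22$)
$D{\left(I \right)} = - 44 I$ ($D{\left(I \right)} = - 22 \left(I + I\right) = - 22 \cdot 2 I = - 44 I$)
$\frac{D{\left(694 \right)} - 315484}{73839 - \frac{452916}{389807}} = \frac{\left(-44\right) 694 - 315484}{73839 - \frac{452916}{389807}} = \frac{-30536 - 315484}{73839 - \frac{452916}{389807}} = - \frac{346020}{73839 - \frac{452916}{389807}} = - \frac{346020}{\frac{28782506157}{389807}} = \left(-346020\right) \frac{389807}{28782506157} = - \frac{44960339380}{9594168719}$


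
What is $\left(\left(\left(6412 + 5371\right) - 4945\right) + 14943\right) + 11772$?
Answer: $33553$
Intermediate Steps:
$\left(\left(\left(6412 + 5371\right) - 4945\right) + 14943\right) + 11772 = \left(\left(11783 - 4945\right) + 14943\right) + 11772 = \left(6838 + 14943\right) + 11772 = 21781 + 11772 = 33553$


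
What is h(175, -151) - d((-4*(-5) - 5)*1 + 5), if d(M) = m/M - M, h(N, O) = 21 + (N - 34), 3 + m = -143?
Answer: 1893/10 ≈ 189.30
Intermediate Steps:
m = -146 (m = -3 - 143 = -146)
h(N, O) = -13 + N (h(N, O) = 21 + (-34 + N) = -13 + N)
d(M) = -M - 146/M (d(M) = -146/M - M = -M - 146/M)
h(175, -151) - d((-4*(-5) - 5)*1 + 5) = (-13 + 175) - (-((-4*(-5) - 5)*1 + 5) - 146/((-4*(-5) - 5)*1 + 5)) = 162 - (-((20 - 5)*1 + 5) - 146/((20 - 5)*1 + 5)) = 162 - (-(15*1 + 5) - 146/(15*1 + 5)) = 162 - (-(15 + 5) - 146/(15 + 5)) = 162 - (-1*20 - 146/20) = 162 - (-20 - 146*1/20) = 162 - (-20 - 73/10) = 162 - 1*(-273/10) = 162 + 273/10 = 1893/10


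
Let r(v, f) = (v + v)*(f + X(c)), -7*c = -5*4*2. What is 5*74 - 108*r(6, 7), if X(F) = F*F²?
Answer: -85928786/343 ≈ -2.5052e+5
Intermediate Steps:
c = 40/7 (c = -(-5*4)*2/7 = -(-20)*2/7 = -⅐*(-40) = 40/7 ≈ 5.7143)
X(F) = F³
r(v, f) = 2*v*(64000/343 + f) (r(v, f) = (v + v)*(f + (40/7)³) = (2*v)*(f + 64000/343) = (2*v)*(64000/343 + f) = 2*v*(64000/343 + f))
5*74 - 108*r(6, 7) = 5*74 - 216*6*(64000 + 343*7)/343 = 370 - 216*6*(64000 + 2401)/343 = 370 - 216*6*66401/343 = 370 - 108*796812/343 = 370 - 86055696/343 = -85928786/343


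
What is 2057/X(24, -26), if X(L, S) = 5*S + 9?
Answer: -17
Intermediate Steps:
X(L, S) = 9 + 5*S
2057/X(24, -26) = 2057/(9 + 5*(-26)) = 2057/(9 - 130) = 2057/(-121) = 2057*(-1/121) = -17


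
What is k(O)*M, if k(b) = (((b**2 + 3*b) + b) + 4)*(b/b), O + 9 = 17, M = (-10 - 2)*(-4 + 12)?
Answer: -9600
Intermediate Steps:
M = -96 (M = -12*8 = -96)
O = 8 (O = -9 + 17 = 8)
k(b) = 4 + b**2 + 4*b (k(b) = ((b**2 + 4*b) + 4)*1 = (4 + b**2 + 4*b)*1 = 4 + b**2 + 4*b)
k(O)*M = (4 + 8**2 + 4*8)*(-96) = (4 + 64 + 32)*(-96) = 100*(-96) = -9600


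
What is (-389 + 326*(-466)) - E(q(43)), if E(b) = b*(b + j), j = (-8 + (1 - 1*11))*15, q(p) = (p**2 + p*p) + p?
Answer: -13137316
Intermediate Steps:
q(p) = p + 2*p**2 (q(p) = (p**2 + p**2) + p = 2*p**2 + p = p + 2*p**2)
j = -270 (j = (-8 + (1 - 11))*15 = (-8 - 10)*15 = -18*15 = -270)
E(b) = b*(-270 + b) (E(b) = b*(b - 270) = b*(-270 + b))
(-389 + 326*(-466)) - E(q(43)) = (-389 + 326*(-466)) - 43*(1 + 2*43)*(-270 + 43*(1 + 2*43)) = (-389 - 151916) - 43*(1 + 86)*(-270 + 43*(1 + 86)) = -152305 - 43*87*(-270 + 43*87) = -152305 - 3741*(-270 + 3741) = -152305 - 3741*3471 = -152305 - 1*12985011 = -152305 - 12985011 = -13137316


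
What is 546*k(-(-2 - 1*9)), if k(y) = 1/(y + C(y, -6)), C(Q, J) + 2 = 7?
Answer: 273/8 ≈ 34.125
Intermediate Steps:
C(Q, J) = 5 (C(Q, J) = -2 + 7 = 5)
k(y) = 1/(5 + y) (k(y) = 1/(y + 5) = 1/(5 + y))
546*k(-(-2 - 1*9)) = 546/(5 - (-2 - 1*9)) = 546/(5 - (-2 - 9)) = 546/(5 - 1*(-11)) = 546/(5 + 11) = 546/16 = 546*(1/16) = 273/8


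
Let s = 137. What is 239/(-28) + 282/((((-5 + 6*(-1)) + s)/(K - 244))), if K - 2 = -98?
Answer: -64637/84 ≈ -769.49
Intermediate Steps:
K = -96 (K = 2 - 98 = -96)
239/(-28) + 282/((((-5 + 6*(-1)) + s)/(K - 244))) = 239/(-28) + 282/((((-5 + 6*(-1)) + 137)/(-96 - 244))) = 239*(-1/28) + 282/((((-5 - 6) + 137)/(-340))) = -239/28 + 282/(((-11 + 137)*(-1/340))) = -239/28 + 282/((126*(-1/340))) = -239/28 + 282/(-63/170) = -239/28 + 282*(-170/63) = -239/28 - 15980/21 = -64637/84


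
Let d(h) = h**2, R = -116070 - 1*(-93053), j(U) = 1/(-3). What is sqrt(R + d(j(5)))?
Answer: 44*I*sqrt(107)/3 ≈ 151.71*I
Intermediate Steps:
j(U) = -1/3
R = -23017 (R = -116070 + 93053 = -23017)
sqrt(R + d(j(5))) = sqrt(-23017 + (-1/3)**2) = sqrt(-23017 + 1/9) = sqrt(-207152/9) = 44*I*sqrt(107)/3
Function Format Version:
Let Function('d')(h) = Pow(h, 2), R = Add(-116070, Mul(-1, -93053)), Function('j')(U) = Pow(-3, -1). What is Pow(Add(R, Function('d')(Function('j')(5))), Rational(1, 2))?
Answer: Mul(Rational(44, 3), I, Pow(107, Rational(1, 2))) ≈ Mul(151.71, I)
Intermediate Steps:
Function('j')(U) = Rational(-1, 3)
R = -23017 (R = Add(-116070, 93053) = -23017)
Pow(Add(R, Function('d')(Function('j')(5))), Rational(1, 2)) = Pow(Add(-23017, Pow(Rational(-1, 3), 2)), Rational(1, 2)) = Pow(Add(-23017, Rational(1, 9)), Rational(1, 2)) = Pow(Rational(-207152, 9), Rational(1, 2)) = Mul(Rational(44, 3), I, Pow(107, Rational(1, 2)))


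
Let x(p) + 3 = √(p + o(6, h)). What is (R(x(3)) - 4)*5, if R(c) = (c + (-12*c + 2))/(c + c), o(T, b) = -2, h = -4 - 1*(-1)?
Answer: -50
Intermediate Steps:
h = -3 (h = -4 + 1 = -3)
x(p) = -3 + √(-2 + p) (x(p) = -3 + √(p - 2) = -3 + √(-2 + p))
R(c) = (2 - 11*c)/(2*c) (R(c) = (c + (2 - 12*c))/((2*c)) = (2 - 11*c)*(1/(2*c)) = (2 - 11*c)/(2*c))
(R(x(3)) - 4)*5 = ((-11/2 + 1/(-3 + √(-2 + 3))) - 4)*5 = ((-11/2 + 1/(-3 + √1)) - 4)*5 = ((-11/2 + 1/(-3 + 1)) - 4)*5 = ((-11/2 + 1/(-2)) - 4)*5 = ((-11/2 - ½) - 4)*5 = (-6 - 4)*5 = -10*5 = -50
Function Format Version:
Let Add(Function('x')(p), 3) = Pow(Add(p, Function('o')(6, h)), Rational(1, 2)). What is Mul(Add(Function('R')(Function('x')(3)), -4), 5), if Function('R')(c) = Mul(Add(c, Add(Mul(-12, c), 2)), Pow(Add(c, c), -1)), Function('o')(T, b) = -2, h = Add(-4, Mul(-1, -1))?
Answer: -50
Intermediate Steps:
h = -3 (h = Add(-4, 1) = -3)
Function('x')(p) = Add(-3, Pow(Add(-2, p), Rational(1, 2))) (Function('x')(p) = Add(-3, Pow(Add(p, -2), Rational(1, 2))) = Add(-3, Pow(Add(-2, p), Rational(1, 2))))
Function('R')(c) = Mul(Rational(1, 2), Pow(c, -1), Add(2, Mul(-11, c))) (Function('R')(c) = Mul(Add(c, Add(2, Mul(-12, c))), Pow(Mul(2, c), -1)) = Mul(Add(2, Mul(-11, c)), Mul(Rational(1, 2), Pow(c, -1))) = Mul(Rational(1, 2), Pow(c, -1), Add(2, Mul(-11, c))))
Mul(Add(Function('R')(Function('x')(3)), -4), 5) = Mul(Add(Add(Rational(-11, 2), Pow(Add(-3, Pow(Add(-2, 3), Rational(1, 2))), -1)), -4), 5) = Mul(Add(Add(Rational(-11, 2), Pow(Add(-3, Pow(1, Rational(1, 2))), -1)), -4), 5) = Mul(Add(Add(Rational(-11, 2), Pow(Add(-3, 1), -1)), -4), 5) = Mul(Add(Add(Rational(-11, 2), Pow(-2, -1)), -4), 5) = Mul(Add(Add(Rational(-11, 2), Rational(-1, 2)), -4), 5) = Mul(Add(-6, -4), 5) = Mul(-10, 5) = -50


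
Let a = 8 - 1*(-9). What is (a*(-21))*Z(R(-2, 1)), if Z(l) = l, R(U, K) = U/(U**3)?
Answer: -357/4 ≈ -89.250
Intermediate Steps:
R(U, K) = U**(-2) (R(U, K) = U/U**3 = U**(-2))
a = 17 (a = 8 + 9 = 17)
(a*(-21))*Z(R(-2, 1)) = (17*(-21))/(-2)**2 = -357*1/4 = -357/4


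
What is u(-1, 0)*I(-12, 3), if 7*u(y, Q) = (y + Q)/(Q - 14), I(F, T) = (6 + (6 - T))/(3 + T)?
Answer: 3/196 ≈ 0.015306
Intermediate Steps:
I(F, T) = (12 - T)/(3 + T)
u(y, Q) = (Q + y)/(7*(-14 + Q)) (u(y, Q) = ((y + Q)/(Q - 14))/7 = ((Q + y)/(-14 + Q))/7 = (Q + y)/(7*(-14 + Q)))
u(-1, 0)*I(-12, 3) = ((0 - 1)/(7*(-14 + 0)))*((12 - 1*3)/(3 + 3)) = ((1/7)*(-1)/(-14))*((12 - 3)/6) = ((1/7)*(-1/14)*(-1))*((1/6)*9) = (1/98)*(3/2) = 3/196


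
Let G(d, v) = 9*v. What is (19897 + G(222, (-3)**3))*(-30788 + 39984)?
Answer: 180738184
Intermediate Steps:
(19897 + G(222, (-3)**3))*(-30788 + 39984) = (19897 + 9*(-3)**3)*(-30788 + 39984) = (19897 + 9*(-27))*9196 = (19897 - 243)*9196 = 19654*9196 = 180738184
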